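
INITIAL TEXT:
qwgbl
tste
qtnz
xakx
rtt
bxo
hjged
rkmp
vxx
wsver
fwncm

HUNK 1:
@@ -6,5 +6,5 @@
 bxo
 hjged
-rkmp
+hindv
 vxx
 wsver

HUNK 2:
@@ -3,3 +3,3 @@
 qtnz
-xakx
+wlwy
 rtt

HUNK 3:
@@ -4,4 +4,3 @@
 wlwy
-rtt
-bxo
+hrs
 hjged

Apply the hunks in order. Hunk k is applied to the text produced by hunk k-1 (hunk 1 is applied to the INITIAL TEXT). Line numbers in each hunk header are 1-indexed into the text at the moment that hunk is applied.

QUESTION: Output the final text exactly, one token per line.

Answer: qwgbl
tste
qtnz
wlwy
hrs
hjged
hindv
vxx
wsver
fwncm

Derivation:
Hunk 1: at line 6 remove [rkmp] add [hindv] -> 11 lines: qwgbl tste qtnz xakx rtt bxo hjged hindv vxx wsver fwncm
Hunk 2: at line 3 remove [xakx] add [wlwy] -> 11 lines: qwgbl tste qtnz wlwy rtt bxo hjged hindv vxx wsver fwncm
Hunk 3: at line 4 remove [rtt,bxo] add [hrs] -> 10 lines: qwgbl tste qtnz wlwy hrs hjged hindv vxx wsver fwncm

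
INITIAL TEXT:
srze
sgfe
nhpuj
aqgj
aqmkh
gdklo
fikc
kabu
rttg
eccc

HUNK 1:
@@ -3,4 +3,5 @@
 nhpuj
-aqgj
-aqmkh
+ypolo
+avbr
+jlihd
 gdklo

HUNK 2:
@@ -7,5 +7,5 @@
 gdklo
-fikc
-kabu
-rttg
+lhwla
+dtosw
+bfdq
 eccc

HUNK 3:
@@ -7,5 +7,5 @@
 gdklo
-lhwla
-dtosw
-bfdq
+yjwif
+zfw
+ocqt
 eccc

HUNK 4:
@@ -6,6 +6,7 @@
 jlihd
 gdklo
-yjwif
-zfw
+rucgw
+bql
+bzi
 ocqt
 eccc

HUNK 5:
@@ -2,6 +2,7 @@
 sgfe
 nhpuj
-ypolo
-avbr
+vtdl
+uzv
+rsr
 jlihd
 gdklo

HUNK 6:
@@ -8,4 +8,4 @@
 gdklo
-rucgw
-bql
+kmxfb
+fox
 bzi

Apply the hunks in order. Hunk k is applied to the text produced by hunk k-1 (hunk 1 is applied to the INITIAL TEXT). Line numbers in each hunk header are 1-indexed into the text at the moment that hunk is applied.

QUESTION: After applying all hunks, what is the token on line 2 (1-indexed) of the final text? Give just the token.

Hunk 1: at line 3 remove [aqgj,aqmkh] add [ypolo,avbr,jlihd] -> 11 lines: srze sgfe nhpuj ypolo avbr jlihd gdklo fikc kabu rttg eccc
Hunk 2: at line 7 remove [fikc,kabu,rttg] add [lhwla,dtosw,bfdq] -> 11 lines: srze sgfe nhpuj ypolo avbr jlihd gdklo lhwla dtosw bfdq eccc
Hunk 3: at line 7 remove [lhwla,dtosw,bfdq] add [yjwif,zfw,ocqt] -> 11 lines: srze sgfe nhpuj ypolo avbr jlihd gdklo yjwif zfw ocqt eccc
Hunk 4: at line 6 remove [yjwif,zfw] add [rucgw,bql,bzi] -> 12 lines: srze sgfe nhpuj ypolo avbr jlihd gdklo rucgw bql bzi ocqt eccc
Hunk 5: at line 2 remove [ypolo,avbr] add [vtdl,uzv,rsr] -> 13 lines: srze sgfe nhpuj vtdl uzv rsr jlihd gdklo rucgw bql bzi ocqt eccc
Hunk 6: at line 8 remove [rucgw,bql] add [kmxfb,fox] -> 13 lines: srze sgfe nhpuj vtdl uzv rsr jlihd gdklo kmxfb fox bzi ocqt eccc
Final line 2: sgfe

Answer: sgfe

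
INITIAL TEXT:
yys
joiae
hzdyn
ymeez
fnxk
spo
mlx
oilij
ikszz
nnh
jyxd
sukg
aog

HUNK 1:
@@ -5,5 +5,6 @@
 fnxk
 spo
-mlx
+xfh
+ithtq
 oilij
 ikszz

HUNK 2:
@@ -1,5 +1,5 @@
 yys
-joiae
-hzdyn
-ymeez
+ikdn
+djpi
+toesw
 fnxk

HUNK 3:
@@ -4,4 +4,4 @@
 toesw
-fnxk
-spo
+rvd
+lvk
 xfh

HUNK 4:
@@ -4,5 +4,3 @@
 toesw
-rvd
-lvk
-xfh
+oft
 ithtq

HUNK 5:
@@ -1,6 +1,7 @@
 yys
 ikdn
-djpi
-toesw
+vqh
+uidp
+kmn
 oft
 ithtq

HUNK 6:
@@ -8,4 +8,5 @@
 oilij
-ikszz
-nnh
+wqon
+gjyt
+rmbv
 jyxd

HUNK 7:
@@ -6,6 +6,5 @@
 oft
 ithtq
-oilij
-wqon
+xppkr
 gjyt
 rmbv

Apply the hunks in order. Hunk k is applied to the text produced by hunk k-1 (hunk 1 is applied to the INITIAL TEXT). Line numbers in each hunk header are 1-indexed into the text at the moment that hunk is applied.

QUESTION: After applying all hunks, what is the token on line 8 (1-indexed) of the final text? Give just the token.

Answer: xppkr

Derivation:
Hunk 1: at line 5 remove [mlx] add [xfh,ithtq] -> 14 lines: yys joiae hzdyn ymeez fnxk spo xfh ithtq oilij ikszz nnh jyxd sukg aog
Hunk 2: at line 1 remove [joiae,hzdyn,ymeez] add [ikdn,djpi,toesw] -> 14 lines: yys ikdn djpi toesw fnxk spo xfh ithtq oilij ikszz nnh jyxd sukg aog
Hunk 3: at line 4 remove [fnxk,spo] add [rvd,lvk] -> 14 lines: yys ikdn djpi toesw rvd lvk xfh ithtq oilij ikszz nnh jyxd sukg aog
Hunk 4: at line 4 remove [rvd,lvk,xfh] add [oft] -> 12 lines: yys ikdn djpi toesw oft ithtq oilij ikszz nnh jyxd sukg aog
Hunk 5: at line 1 remove [djpi,toesw] add [vqh,uidp,kmn] -> 13 lines: yys ikdn vqh uidp kmn oft ithtq oilij ikszz nnh jyxd sukg aog
Hunk 6: at line 8 remove [ikszz,nnh] add [wqon,gjyt,rmbv] -> 14 lines: yys ikdn vqh uidp kmn oft ithtq oilij wqon gjyt rmbv jyxd sukg aog
Hunk 7: at line 6 remove [oilij,wqon] add [xppkr] -> 13 lines: yys ikdn vqh uidp kmn oft ithtq xppkr gjyt rmbv jyxd sukg aog
Final line 8: xppkr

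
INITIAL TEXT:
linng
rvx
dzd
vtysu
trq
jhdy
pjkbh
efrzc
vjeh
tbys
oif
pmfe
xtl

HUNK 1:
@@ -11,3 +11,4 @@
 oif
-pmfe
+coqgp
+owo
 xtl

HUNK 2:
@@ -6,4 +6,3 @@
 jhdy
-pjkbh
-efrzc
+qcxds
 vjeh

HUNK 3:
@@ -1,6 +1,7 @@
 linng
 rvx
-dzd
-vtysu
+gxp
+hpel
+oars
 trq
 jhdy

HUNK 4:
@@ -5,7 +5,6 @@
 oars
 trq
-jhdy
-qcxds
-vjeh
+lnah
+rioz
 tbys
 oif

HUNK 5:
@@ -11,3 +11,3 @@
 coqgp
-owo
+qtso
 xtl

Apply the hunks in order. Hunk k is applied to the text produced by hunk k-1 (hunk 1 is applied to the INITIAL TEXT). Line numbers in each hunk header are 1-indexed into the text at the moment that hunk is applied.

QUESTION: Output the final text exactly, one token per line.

Hunk 1: at line 11 remove [pmfe] add [coqgp,owo] -> 14 lines: linng rvx dzd vtysu trq jhdy pjkbh efrzc vjeh tbys oif coqgp owo xtl
Hunk 2: at line 6 remove [pjkbh,efrzc] add [qcxds] -> 13 lines: linng rvx dzd vtysu trq jhdy qcxds vjeh tbys oif coqgp owo xtl
Hunk 3: at line 1 remove [dzd,vtysu] add [gxp,hpel,oars] -> 14 lines: linng rvx gxp hpel oars trq jhdy qcxds vjeh tbys oif coqgp owo xtl
Hunk 4: at line 5 remove [jhdy,qcxds,vjeh] add [lnah,rioz] -> 13 lines: linng rvx gxp hpel oars trq lnah rioz tbys oif coqgp owo xtl
Hunk 5: at line 11 remove [owo] add [qtso] -> 13 lines: linng rvx gxp hpel oars trq lnah rioz tbys oif coqgp qtso xtl

Answer: linng
rvx
gxp
hpel
oars
trq
lnah
rioz
tbys
oif
coqgp
qtso
xtl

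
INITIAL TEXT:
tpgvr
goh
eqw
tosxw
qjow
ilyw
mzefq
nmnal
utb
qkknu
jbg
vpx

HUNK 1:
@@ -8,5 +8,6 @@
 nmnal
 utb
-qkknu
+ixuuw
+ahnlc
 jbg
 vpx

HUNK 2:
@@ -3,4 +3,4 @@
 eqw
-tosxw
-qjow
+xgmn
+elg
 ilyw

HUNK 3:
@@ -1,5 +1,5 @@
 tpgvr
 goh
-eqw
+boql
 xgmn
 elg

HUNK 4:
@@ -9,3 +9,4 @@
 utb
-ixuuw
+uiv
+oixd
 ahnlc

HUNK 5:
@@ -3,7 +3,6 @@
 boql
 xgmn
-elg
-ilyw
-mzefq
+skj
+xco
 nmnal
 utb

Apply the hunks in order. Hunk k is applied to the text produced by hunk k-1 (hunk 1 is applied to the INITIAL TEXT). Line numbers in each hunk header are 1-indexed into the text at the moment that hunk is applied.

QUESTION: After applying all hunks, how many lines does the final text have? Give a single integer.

Hunk 1: at line 8 remove [qkknu] add [ixuuw,ahnlc] -> 13 lines: tpgvr goh eqw tosxw qjow ilyw mzefq nmnal utb ixuuw ahnlc jbg vpx
Hunk 2: at line 3 remove [tosxw,qjow] add [xgmn,elg] -> 13 lines: tpgvr goh eqw xgmn elg ilyw mzefq nmnal utb ixuuw ahnlc jbg vpx
Hunk 3: at line 1 remove [eqw] add [boql] -> 13 lines: tpgvr goh boql xgmn elg ilyw mzefq nmnal utb ixuuw ahnlc jbg vpx
Hunk 4: at line 9 remove [ixuuw] add [uiv,oixd] -> 14 lines: tpgvr goh boql xgmn elg ilyw mzefq nmnal utb uiv oixd ahnlc jbg vpx
Hunk 5: at line 3 remove [elg,ilyw,mzefq] add [skj,xco] -> 13 lines: tpgvr goh boql xgmn skj xco nmnal utb uiv oixd ahnlc jbg vpx
Final line count: 13

Answer: 13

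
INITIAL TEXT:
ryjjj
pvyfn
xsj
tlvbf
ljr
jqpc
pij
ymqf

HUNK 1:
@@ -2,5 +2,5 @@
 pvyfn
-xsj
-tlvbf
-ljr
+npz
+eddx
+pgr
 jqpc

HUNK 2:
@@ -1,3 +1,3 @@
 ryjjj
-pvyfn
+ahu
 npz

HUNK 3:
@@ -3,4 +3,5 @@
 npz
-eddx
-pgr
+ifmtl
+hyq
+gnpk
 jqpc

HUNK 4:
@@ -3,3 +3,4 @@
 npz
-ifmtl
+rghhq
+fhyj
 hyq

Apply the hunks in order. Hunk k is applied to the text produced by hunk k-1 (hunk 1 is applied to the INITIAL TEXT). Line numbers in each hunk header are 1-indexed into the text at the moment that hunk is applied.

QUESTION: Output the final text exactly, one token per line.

Answer: ryjjj
ahu
npz
rghhq
fhyj
hyq
gnpk
jqpc
pij
ymqf

Derivation:
Hunk 1: at line 2 remove [xsj,tlvbf,ljr] add [npz,eddx,pgr] -> 8 lines: ryjjj pvyfn npz eddx pgr jqpc pij ymqf
Hunk 2: at line 1 remove [pvyfn] add [ahu] -> 8 lines: ryjjj ahu npz eddx pgr jqpc pij ymqf
Hunk 3: at line 3 remove [eddx,pgr] add [ifmtl,hyq,gnpk] -> 9 lines: ryjjj ahu npz ifmtl hyq gnpk jqpc pij ymqf
Hunk 4: at line 3 remove [ifmtl] add [rghhq,fhyj] -> 10 lines: ryjjj ahu npz rghhq fhyj hyq gnpk jqpc pij ymqf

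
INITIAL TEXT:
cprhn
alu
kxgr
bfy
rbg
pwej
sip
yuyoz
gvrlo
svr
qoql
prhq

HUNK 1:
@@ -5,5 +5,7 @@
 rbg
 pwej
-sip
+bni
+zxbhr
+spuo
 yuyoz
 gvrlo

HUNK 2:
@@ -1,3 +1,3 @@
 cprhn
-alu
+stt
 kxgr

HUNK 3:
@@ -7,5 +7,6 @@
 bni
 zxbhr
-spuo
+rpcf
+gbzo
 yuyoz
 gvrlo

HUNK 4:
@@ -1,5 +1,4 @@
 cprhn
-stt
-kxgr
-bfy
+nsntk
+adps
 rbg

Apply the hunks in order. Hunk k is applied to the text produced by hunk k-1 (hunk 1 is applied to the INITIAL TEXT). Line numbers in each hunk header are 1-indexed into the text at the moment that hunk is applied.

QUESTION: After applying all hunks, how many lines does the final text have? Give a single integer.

Hunk 1: at line 5 remove [sip] add [bni,zxbhr,spuo] -> 14 lines: cprhn alu kxgr bfy rbg pwej bni zxbhr spuo yuyoz gvrlo svr qoql prhq
Hunk 2: at line 1 remove [alu] add [stt] -> 14 lines: cprhn stt kxgr bfy rbg pwej bni zxbhr spuo yuyoz gvrlo svr qoql prhq
Hunk 3: at line 7 remove [spuo] add [rpcf,gbzo] -> 15 lines: cprhn stt kxgr bfy rbg pwej bni zxbhr rpcf gbzo yuyoz gvrlo svr qoql prhq
Hunk 4: at line 1 remove [stt,kxgr,bfy] add [nsntk,adps] -> 14 lines: cprhn nsntk adps rbg pwej bni zxbhr rpcf gbzo yuyoz gvrlo svr qoql prhq
Final line count: 14

Answer: 14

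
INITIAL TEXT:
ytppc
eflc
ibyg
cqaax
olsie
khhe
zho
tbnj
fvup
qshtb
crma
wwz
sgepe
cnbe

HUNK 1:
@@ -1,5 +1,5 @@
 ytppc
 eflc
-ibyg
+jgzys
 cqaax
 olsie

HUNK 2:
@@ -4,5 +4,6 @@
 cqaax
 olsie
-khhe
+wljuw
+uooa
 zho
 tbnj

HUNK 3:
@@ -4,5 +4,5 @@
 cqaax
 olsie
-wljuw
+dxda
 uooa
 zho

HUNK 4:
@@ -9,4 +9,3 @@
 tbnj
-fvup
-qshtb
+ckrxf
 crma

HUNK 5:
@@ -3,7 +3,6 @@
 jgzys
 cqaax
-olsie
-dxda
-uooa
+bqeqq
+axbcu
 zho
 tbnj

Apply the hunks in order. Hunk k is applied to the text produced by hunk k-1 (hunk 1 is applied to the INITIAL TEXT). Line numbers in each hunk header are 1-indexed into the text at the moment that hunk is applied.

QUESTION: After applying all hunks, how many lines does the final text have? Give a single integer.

Answer: 13

Derivation:
Hunk 1: at line 1 remove [ibyg] add [jgzys] -> 14 lines: ytppc eflc jgzys cqaax olsie khhe zho tbnj fvup qshtb crma wwz sgepe cnbe
Hunk 2: at line 4 remove [khhe] add [wljuw,uooa] -> 15 lines: ytppc eflc jgzys cqaax olsie wljuw uooa zho tbnj fvup qshtb crma wwz sgepe cnbe
Hunk 3: at line 4 remove [wljuw] add [dxda] -> 15 lines: ytppc eflc jgzys cqaax olsie dxda uooa zho tbnj fvup qshtb crma wwz sgepe cnbe
Hunk 4: at line 9 remove [fvup,qshtb] add [ckrxf] -> 14 lines: ytppc eflc jgzys cqaax olsie dxda uooa zho tbnj ckrxf crma wwz sgepe cnbe
Hunk 5: at line 3 remove [olsie,dxda,uooa] add [bqeqq,axbcu] -> 13 lines: ytppc eflc jgzys cqaax bqeqq axbcu zho tbnj ckrxf crma wwz sgepe cnbe
Final line count: 13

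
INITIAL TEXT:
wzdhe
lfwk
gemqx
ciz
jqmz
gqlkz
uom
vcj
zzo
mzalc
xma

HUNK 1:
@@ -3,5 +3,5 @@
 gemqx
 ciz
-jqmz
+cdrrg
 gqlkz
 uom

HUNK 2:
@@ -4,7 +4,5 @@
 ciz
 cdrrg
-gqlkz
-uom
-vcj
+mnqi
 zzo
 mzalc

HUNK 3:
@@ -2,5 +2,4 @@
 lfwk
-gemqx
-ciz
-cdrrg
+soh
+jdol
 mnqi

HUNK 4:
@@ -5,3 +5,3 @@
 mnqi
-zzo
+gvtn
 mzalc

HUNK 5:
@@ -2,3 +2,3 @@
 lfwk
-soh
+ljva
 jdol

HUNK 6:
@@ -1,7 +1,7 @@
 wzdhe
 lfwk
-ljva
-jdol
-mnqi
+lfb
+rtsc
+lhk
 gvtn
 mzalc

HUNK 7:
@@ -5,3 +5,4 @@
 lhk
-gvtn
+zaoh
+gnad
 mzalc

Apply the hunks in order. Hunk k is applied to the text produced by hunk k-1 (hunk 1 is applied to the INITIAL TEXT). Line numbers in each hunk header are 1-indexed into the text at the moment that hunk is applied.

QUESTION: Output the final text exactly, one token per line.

Hunk 1: at line 3 remove [jqmz] add [cdrrg] -> 11 lines: wzdhe lfwk gemqx ciz cdrrg gqlkz uom vcj zzo mzalc xma
Hunk 2: at line 4 remove [gqlkz,uom,vcj] add [mnqi] -> 9 lines: wzdhe lfwk gemqx ciz cdrrg mnqi zzo mzalc xma
Hunk 3: at line 2 remove [gemqx,ciz,cdrrg] add [soh,jdol] -> 8 lines: wzdhe lfwk soh jdol mnqi zzo mzalc xma
Hunk 4: at line 5 remove [zzo] add [gvtn] -> 8 lines: wzdhe lfwk soh jdol mnqi gvtn mzalc xma
Hunk 5: at line 2 remove [soh] add [ljva] -> 8 lines: wzdhe lfwk ljva jdol mnqi gvtn mzalc xma
Hunk 6: at line 1 remove [ljva,jdol,mnqi] add [lfb,rtsc,lhk] -> 8 lines: wzdhe lfwk lfb rtsc lhk gvtn mzalc xma
Hunk 7: at line 5 remove [gvtn] add [zaoh,gnad] -> 9 lines: wzdhe lfwk lfb rtsc lhk zaoh gnad mzalc xma

Answer: wzdhe
lfwk
lfb
rtsc
lhk
zaoh
gnad
mzalc
xma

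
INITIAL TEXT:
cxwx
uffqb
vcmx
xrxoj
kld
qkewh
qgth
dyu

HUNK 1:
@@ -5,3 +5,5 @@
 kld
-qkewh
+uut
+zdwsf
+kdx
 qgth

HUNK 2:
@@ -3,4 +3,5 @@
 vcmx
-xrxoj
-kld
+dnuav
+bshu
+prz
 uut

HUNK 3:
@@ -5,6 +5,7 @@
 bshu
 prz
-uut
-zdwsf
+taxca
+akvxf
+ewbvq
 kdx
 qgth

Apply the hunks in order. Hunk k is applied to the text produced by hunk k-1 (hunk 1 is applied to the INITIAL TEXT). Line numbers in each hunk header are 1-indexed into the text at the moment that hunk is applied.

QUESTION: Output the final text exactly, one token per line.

Hunk 1: at line 5 remove [qkewh] add [uut,zdwsf,kdx] -> 10 lines: cxwx uffqb vcmx xrxoj kld uut zdwsf kdx qgth dyu
Hunk 2: at line 3 remove [xrxoj,kld] add [dnuav,bshu,prz] -> 11 lines: cxwx uffqb vcmx dnuav bshu prz uut zdwsf kdx qgth dyu
Hunk 3: at line 5 remove [uut,zdwsf] add [taxca,akvxf,ewbvq] -> 12 lines: cxwx uffqb vcmx dnuav bshu prz taxca akvxf ewbvq kdx qgth dyu

Answer: cxwx
uffqb
vcmx
dnuav
bshu
prz
taxca
akvxf
ewbvq
kdx
qgth
dyu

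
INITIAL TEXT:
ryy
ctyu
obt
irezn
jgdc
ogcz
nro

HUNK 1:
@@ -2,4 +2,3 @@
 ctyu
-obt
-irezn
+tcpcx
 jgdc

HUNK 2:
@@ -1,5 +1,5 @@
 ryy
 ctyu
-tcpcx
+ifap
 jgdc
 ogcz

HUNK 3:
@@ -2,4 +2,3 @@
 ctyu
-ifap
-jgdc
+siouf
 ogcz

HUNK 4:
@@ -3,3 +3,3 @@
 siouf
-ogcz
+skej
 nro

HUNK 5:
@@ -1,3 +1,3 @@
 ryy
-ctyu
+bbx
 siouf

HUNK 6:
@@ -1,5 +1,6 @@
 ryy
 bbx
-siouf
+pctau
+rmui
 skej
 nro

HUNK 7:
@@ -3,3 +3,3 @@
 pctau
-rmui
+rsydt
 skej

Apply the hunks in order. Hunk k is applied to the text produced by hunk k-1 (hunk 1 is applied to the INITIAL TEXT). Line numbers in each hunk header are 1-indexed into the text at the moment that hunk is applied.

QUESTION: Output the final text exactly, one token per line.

Answer: ryy
bbx
pctau
rsydt
skej
nro

Derivation:
Hunk 1: at line 2 remove [obt,irezn] add [tcpcx] -> 6 lines: ryy ctyu tcpcx jgdc ogcz nro
Hunk 2: at line 1 remove [tcpcx] add [ifap] -> 6 lines: ryy ctyu ifap jgdc ogcz nro
Hunk 3: at line 2 remove [ifap,jgdc] add [siouf] -> 5 lines: ryy ctyu siouf ogcz nro
Hunk 4: at line 3 remove [ogcz] add [skej] -> 5 lines: ryy ctyu siouf skej nro
Hunk 5: at line 1 remove [ctyu] add [bbx] -> 5 lines: ryy bbx siouf skej nro
Hunk 6: at line 1 remove [siouf] add [pctau,rmui] -> 6 lines: ryy bbx pctau rmui skej nro
Hunk 7: at line 3 remove [rmui] add [rsydt] -> 6 lines: ryy bbx pctau rsydt skej nro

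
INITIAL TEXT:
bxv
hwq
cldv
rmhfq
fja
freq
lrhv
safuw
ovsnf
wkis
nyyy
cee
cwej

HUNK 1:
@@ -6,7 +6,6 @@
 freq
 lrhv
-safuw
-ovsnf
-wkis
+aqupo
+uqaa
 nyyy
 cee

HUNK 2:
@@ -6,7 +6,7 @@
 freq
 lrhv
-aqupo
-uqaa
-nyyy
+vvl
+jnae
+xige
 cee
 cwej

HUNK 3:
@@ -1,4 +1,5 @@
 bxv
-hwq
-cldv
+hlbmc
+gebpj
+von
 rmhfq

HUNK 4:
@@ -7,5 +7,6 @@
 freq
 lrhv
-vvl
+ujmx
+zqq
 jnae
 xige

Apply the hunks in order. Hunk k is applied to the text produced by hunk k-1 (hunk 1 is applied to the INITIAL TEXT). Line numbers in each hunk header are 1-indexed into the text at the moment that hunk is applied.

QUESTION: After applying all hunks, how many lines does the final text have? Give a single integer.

Hunk 1: at line 6 remove [safuw,ovsnf,wkis] add [aqupo,uqaa] -> 12 lines: bxv hwq cldv rmhfq fja freq lrhv aqupo uqaa nyyy cee cwej
Hunk 2: at line 6 remove [aqupo,uqaa,nyyy] add [vvl,jnae,xige] -> 12 lines: bxv hwq cldv rmhfq fja freq lrhv vvl jnae xige cee cwej
Hunk 3: at line 1 remove [hwq,cldv] add [hlbmc,gebpj,von] -> 13 lines: bxv hlbmc gebpj von rmhfq fja freq lrhv vvl jnae xige cee cwej
Hunk 4: at line 7 remove [vvl] add [ujmx,zqq] -> 14 lines: bxv hlbmc gebpj von rmhfq fja freq lrhv ujmx zqq jnae xige cee cwej
Final line count: 14

Answer: 14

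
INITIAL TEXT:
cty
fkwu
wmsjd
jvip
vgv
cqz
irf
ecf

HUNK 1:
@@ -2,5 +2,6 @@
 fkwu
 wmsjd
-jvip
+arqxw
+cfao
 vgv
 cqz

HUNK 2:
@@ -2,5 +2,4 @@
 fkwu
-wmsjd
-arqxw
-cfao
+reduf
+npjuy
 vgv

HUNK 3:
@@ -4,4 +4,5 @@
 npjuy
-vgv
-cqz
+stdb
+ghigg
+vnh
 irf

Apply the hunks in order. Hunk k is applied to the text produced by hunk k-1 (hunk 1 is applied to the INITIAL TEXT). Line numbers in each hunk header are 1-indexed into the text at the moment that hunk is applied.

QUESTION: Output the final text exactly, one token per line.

Hunk 1: at line 2 remove [jvip] add [arqxw,cfao] -> 9 lines: cty fkwu wmsjd arqxw cfao vgv cqz irf ecf
Hunk 2: at line 2 remove [wmsjd,arqxw,cfao] add [reduf,npjuy] -> 8 lines: cty fkwu reduf npjuy vgv cqz irf ecf
Hunk 3: at line 4 remove [vgv,cqz] add [stdb,ghigg,vnh] -> 9 lines: cty fkwu reduf npjuy stdb ghigg vnh irf ecf

Answer: cty
fkwu
reduf
npjuy
stdb
ghigg
vnh
irf
ecf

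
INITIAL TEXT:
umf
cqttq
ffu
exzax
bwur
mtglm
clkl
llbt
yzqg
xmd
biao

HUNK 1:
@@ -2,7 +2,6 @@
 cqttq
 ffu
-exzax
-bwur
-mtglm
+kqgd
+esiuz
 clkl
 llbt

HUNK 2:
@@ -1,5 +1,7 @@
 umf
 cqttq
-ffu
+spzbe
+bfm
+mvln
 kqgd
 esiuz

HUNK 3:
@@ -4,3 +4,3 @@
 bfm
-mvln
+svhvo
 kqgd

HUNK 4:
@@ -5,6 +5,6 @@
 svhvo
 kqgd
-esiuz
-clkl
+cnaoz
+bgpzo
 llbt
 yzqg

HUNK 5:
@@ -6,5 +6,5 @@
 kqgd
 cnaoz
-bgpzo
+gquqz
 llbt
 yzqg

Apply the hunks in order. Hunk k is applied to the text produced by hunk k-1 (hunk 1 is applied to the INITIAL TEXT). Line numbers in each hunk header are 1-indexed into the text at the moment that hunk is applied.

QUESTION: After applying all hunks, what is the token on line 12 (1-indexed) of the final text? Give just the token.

Hunk 1: at line 2 remove [exzax,bwur,mtglm] add [kqgd,esiuz] -> 10 lines: umf cqttq ffu kqgd esiuz clkl llbt yzqg xmd biao
Hunk 2: at line 1 remove [ffu] add [spzbe,bfm,mvln] -> 12 lines: umf cqttq spzbe bfm mvln kqgd esiuz clkl llbt yzqg xmd biao
Hunk 3: at line 4 remove [mvln] add [svhvo] -> 12 lines: umf cqttq spzbe bfm svhvo kqgd esiuz clkl llbt yzqg xmd biao
Hunk 4: at line 5 remove [esiuz,clkl] add [cnaoz,bgpzo] -> 12 lines: umf cqttq spzbe bfm svhvo kqgd cnaoz bgpzo llbt yzqg xmd biao
Hunk 5: at line 6 remove [bgpzo] add [gquqz] -> 12 lines: umf cqttq spzbe bfm svhvo kqgd cnaoz gquqz llbt yzqg xmd biao
Final line 12: biao

Answer: biao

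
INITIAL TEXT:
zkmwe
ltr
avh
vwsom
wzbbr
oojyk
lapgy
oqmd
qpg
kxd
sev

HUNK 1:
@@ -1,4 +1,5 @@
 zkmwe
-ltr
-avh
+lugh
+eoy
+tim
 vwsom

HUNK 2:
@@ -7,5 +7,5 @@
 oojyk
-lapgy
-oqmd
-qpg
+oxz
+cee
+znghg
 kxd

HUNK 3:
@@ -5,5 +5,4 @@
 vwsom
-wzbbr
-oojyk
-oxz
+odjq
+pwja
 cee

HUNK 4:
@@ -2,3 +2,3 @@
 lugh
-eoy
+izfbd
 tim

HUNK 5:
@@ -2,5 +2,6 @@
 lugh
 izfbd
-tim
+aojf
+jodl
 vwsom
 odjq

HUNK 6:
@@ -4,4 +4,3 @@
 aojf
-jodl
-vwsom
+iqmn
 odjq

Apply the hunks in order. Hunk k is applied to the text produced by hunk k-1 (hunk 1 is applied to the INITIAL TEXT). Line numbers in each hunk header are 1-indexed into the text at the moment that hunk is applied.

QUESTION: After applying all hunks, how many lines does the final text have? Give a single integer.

Hunk 1: at line 1 remove [ltr,avh] add [lugh,eoy,tim] -> 12 lines: zkmwe lugh eoy tim vwsom wzbbr oojyk lapgy oqmd qpg kxd sev
Hunk 2: at line 7 remove [lapgy,oqmd,qpg] add [oxz,cee,znghg] -> 12 lines: zkmwe lugh eoy tim vwsom wzbbr oojyk oxz cee znghg kxd sev
Hunk 3: at line 5 remove [wzbbr,oojyk,oxz] add [odjq,pwja] -> 11 lines: zkmwe lugh eoy tim vwsom odjq pwja cee znghg kxd sev
Hunk 4: at line 2 remove [eoy] add [izfbd] -> 11 lines: zkmwe lugh izfbd tim vwsom odjq pwja cee znghg kxd sev
Hunk 5: at line 2 remove [tim] add [aojf,jodl] -> 12 lines: zkmwe lugh izfbd aojf jodl vwsom odjq pwja cee znghg kxd sev
Hunk 6: at line 4 remove [jodl,vwsom] add [iqmn] -> 11 lines: zkmwe lugh izfbd aojf iqmn odjq pwja cee znghg kxd sev
Final line count: 11

Answer: 11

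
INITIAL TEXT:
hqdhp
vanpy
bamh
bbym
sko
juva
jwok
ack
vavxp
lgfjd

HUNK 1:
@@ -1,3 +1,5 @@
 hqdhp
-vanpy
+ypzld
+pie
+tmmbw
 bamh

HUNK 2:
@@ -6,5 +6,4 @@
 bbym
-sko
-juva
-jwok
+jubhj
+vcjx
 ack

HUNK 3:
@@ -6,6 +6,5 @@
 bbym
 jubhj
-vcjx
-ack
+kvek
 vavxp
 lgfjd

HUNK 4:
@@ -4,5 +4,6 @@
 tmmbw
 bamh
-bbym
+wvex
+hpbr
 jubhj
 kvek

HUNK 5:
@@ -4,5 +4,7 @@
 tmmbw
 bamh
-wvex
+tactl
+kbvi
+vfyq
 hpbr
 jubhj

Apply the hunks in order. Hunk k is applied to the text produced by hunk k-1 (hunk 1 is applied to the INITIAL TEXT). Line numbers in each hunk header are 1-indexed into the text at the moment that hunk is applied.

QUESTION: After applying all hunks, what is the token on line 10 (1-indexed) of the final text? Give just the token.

Hunk 1: at line 1 remove [vanpy] add [ypzld,pie,tmmbw] -> 12 lines: hqdhp ypzld pie tmmbw bamh bbym sko juva jwok ack vavxp lgfjd
Hunk 2: at line 6 remove [sko,juva,jwok] add [jubhj,vcjx] -> 11 lines: hqdhp ypzld pie tmmbw bamh bbym jubhj vcjx ack vavxp lgfjd
Hunk 3: at line 6 remove [vcjx,ack] add [kvek] -> 10 lines: hqdhp ypzld pie tmmbw bamh bbym jubhj kvek vavxp lgfjd
Hunk 4: at line 4 remove [bbym] add [wvex,hpbr] -> 11 lines: hqdhp ypzld pie tmmbw bamh wvex hpbr jubhj kvek vavxp lgfjd
Hunk 5: at line 4 remove [wvex] add [tactl,kbvi,vfyq] -> 13 lines: hqdhp ypzld pie tmmbw bamh tactl kbvi vfyq hpbr jubhj kvek vavxp lgfjd
Final line 10: jubhj

Answer: jubhj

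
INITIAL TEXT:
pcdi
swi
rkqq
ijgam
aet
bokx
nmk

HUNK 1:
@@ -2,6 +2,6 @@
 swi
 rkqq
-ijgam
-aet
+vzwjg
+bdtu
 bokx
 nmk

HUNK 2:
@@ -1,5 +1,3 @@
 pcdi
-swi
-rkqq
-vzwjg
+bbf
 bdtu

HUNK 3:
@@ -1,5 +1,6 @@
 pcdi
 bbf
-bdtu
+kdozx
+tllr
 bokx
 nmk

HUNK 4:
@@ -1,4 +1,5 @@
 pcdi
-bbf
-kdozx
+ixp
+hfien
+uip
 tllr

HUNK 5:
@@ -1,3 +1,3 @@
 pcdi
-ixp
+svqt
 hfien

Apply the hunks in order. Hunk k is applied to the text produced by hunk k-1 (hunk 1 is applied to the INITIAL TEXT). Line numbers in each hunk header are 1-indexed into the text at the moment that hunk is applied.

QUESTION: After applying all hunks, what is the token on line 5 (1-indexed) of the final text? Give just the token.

Answer: tllr

Derivation:
Hunk 1: at line 2 remove [ijgam,aet] add [vzwjg,bdtu] -> 7 lines: pcdi swi rkqq vzwjg bdtu bokx nmk
Hunk 2: at line 1 remove [swi,rkqq,vzwjg] add [bbf] -> 5 lines: pcdi bbf bdtu bokx nmk
Hunk 3: at line 1 remove [bdtu] add [kdozx,tllr] -> 6 lines: pcdi bbf kdozx tllr bokx nmk
Hunk 4: at line 1 remove [bbf,kdozx] add [ixp,hfien,uip] -> 7 lines: pcdi ixp hfien uip tllr bokx nmk
Hunk 5: at line 1 remove [ixp] add [svqt] -> 7 lines: pcdi svqt hfien uip tllr bokx nmk
Final line 5: tllr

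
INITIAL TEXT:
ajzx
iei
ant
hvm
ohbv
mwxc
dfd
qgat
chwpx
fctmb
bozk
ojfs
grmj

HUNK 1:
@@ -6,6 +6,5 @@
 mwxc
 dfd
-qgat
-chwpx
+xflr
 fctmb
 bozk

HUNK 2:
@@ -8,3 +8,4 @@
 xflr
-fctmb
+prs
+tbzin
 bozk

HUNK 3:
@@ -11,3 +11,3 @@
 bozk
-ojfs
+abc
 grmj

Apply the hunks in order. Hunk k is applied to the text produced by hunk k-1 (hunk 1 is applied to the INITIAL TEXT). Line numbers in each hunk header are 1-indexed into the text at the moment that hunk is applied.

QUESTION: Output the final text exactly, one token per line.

Hunk 1: at line 6 remove [qgat,chwpx] add [xflr] -> 12 lines: ajzx iei ant hvm ohbv mwxc dfd xflr fctmb bozk ojfs grmj
Hunk 2: at line 8 remove [fctmb] add [prs,tbzin] -> 13 lines: ajzx iei ant hvm ohbv mwxc dfd xflr prs tbzin bozk ojfs grmj
Hunk 3: at line 11 remove [ojfs] add [abc] -> 13 lines: ajzx iei ant hvm ohbv mwxc dfd xflr prs tbzin bozk abc grmj

Answer: ajzx
iei
ant
hvm
ohbv
mwxc
dfd
xflr
prs
tbzin
bozk
abc
grmj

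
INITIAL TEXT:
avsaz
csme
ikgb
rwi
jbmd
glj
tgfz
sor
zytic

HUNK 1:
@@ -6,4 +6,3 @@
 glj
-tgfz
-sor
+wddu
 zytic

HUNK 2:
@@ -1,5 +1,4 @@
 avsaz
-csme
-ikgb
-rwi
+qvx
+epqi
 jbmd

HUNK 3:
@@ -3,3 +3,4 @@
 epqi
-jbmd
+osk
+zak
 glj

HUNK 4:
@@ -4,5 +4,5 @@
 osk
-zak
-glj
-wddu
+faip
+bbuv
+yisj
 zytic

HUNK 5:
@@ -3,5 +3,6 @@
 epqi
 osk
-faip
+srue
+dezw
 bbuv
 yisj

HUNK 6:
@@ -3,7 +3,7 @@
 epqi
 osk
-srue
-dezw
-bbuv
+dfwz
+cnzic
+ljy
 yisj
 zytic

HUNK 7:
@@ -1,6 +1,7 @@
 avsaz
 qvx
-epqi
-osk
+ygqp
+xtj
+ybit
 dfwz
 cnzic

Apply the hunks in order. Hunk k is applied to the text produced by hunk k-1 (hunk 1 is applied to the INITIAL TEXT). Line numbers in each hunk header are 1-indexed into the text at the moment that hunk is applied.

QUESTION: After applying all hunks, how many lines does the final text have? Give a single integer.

Answer: 10

Derivation:
Hunk 1: at line 6 remove [tgfz,sor] add [wddu] -> 8 lines: avsaz csme ikgb rwi jbmd glj wddu zytic
Hunk 2: at line 1 remove [csme,ikgb,rwi] add [qvx,epqi] -> 7 lines: avsaz qvx epqi jbmd glj wddu zytic
Hunk 3: at line 3 remove [jbmd] add [osk,zak] -> 8 lines: avsaz qvx epqi osk zak glj wddu zytic
Hunk 4: at line 4 remove [zak,glj,wddu] add [faip,bbuv,yisj] -> 8 lines: avsaz qvx epqi osk faip bbuv yisj zytic
Hunk 5: at line 3 remove [faip] add [srue,dezw] -> 9 lines: avsaz qvx epqi osk srue dezw bbuv yisj zytic
Hunk 6: at line 3 remove [srue,dezw,bbuv] add [dfwz,cnzic,ljy] -> 9 lines: avsaz qvx epqi osk dfwz cnzic ljy yisj zytic
Hunk 7: at line 1 remove [epqi,osk] add [ygqp,xtj,ybit] -> 10 lines: avsaz qvx ygqp xtj ybit dfwz cnzic ljy yisj zytic
Final line count: 10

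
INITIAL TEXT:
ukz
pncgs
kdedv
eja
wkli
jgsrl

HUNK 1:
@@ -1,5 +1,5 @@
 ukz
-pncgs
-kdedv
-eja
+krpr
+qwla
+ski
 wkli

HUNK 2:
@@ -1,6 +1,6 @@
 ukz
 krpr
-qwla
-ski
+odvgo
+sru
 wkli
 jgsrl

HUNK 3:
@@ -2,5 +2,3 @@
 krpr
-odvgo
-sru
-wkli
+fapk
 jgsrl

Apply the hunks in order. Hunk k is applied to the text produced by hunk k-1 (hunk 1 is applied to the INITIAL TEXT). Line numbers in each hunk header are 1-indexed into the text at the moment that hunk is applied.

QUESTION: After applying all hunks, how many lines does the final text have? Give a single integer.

Answer: 4

Derivation:
Hunk 1: at line 1 remove [pncgs,kdedv,eja] add [krpr,qwla,ski] -> 6 lines: ukz krpr qwla ski wkli jgsrl
Hunk 2: at line 1 remove [qwla,ski] add [odvgo,sru] -> 6 lines: ukz krpr odvgo sru wkli jgsrl
Hunk 3: at line 2 remove [odvgo,sru,wkli] add [fapk] -> 4 lines: ukz krpr fapk jgsrl
Final line count: 4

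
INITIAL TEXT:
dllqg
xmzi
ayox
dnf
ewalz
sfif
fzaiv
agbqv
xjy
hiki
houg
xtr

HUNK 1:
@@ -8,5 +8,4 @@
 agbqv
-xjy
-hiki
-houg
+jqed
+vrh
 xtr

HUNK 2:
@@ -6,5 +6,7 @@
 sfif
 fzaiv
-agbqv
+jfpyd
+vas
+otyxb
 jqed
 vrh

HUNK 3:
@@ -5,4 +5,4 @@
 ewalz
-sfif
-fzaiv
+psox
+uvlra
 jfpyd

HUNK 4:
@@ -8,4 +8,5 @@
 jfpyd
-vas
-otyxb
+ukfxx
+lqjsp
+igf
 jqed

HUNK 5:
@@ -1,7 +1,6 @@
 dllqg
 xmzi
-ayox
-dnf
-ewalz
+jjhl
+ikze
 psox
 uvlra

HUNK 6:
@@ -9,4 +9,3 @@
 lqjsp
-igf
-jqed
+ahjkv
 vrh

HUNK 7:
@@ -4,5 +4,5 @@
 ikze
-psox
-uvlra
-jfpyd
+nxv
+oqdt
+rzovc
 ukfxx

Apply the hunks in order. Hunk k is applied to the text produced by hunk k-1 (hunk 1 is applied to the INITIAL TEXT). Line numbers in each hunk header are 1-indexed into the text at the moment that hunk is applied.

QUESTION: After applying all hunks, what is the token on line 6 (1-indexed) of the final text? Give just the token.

Hunk 1: at line 8 remove [xjy,hiki,houg] add [jqed,vrh] -> 11 lines: dllqg xmzi ayox dnf ewalz sfif fzaiv agbqv jqed vrh xtr
Hunk 2: at line 6 remove [agbqv] add [jfpyd,vas,otyxb] -> 13 lines: dllqg xmzi ayox dnf ewalz sfif fzaiv jfpyd vas otyxb jqed vrh xtr
Hunk 3: at line 5 remove [sfif,fzaiv] add [psox,uvlra] -> 13 lines: dllqg xmzi ayox dnf ewalz psox uvlra jfpyd vas otyxb jqed vrh xtr
Hunk 4: at line 8 remove [vas,otyxb] add [ukfxx,lqjsp,igf] -> 14 lines: dllqg xmzi ayox dnf ewalz psox uvlra jfpyd ukfxx lqjsp igf jqed vrh xtr
Hunk 5: at line 1 remove [ayox,dnf,ewalz] add [jjhl,ikze] -> 13 lines: dllqg xmzi jjhl ikze psox uvlra jfpyd ukfxx lqjsp igf jqed vrh xtr
Hunk 6: at line 9 remove [igf,jqed] add [ahjkv] -> 12 lines: dllqg xmzi jjhl ikze psox uvlra jfpyd ukfxx lqjsp ahjkv vrh xtr
Hunk 7: at line 4 remove [psox,uvlra,jfpyd] add [nxv,oqdt,rzovc] -> 12 lines: dllqg xmzi jjhl ikze nxv oqdt rzovc ukfxx lqjsp ahjkv vrh xtr
Final line 6: oqdt

Answer: oqdt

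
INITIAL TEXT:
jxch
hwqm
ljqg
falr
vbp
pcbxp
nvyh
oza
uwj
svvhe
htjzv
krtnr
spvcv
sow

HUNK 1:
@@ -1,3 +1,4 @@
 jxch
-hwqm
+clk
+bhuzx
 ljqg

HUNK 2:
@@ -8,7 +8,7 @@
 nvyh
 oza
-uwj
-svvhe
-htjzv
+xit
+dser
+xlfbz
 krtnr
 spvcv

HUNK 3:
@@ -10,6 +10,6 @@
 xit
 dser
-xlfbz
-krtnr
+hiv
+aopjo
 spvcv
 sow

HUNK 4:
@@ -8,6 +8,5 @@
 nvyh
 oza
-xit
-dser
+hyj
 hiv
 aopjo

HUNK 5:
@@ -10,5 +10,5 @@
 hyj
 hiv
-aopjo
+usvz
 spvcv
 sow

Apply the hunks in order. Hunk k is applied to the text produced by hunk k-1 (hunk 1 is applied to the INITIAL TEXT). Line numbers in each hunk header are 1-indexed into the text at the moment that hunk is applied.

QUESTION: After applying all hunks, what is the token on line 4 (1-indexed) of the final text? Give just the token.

Hunk 1: at line 1 remove [hwqm] add [clk,bhuzx] -> 15 lines: jxch clk bhuzx ljqg falr vbp pcbxp nvyh oza uwj svvhe htjzv krtnr spvcv sow
Hunk 2: at line 8 remove [uwj,svvhe,htjzv] add [xit,dser,xlfbz] -> 15 lines: jxch clk bhuzx ljqg falr vbp pcbxp nvyh oza xit dser xlfbz krtnr spvcv sow
Hunk 3: at line 10 remove [xlfbz,krtnr] add [hiv,aopjo] -> 15 lines: jxch clk bhuzx ljqg falr vbp pcbxp nvyh oza xit dser hiv aopjo spvcv sow
Hunk 4: at line 8 remove [xit,dser] add [hyj] -> 14 lines: jxch clk bhuzx ljqg falr vbp pcbxp nvyh oza hyj hiv aopjo spvcv sow
Hunk 5: at line 10 remove [aopjo] add [usvz] -> 14 lines: jxch clk bhuzx ljqg falr vbp pcbxp nvyh oza hyj hiv usvz spvcv sow
Final line 4: ljqg

Answer: ljqg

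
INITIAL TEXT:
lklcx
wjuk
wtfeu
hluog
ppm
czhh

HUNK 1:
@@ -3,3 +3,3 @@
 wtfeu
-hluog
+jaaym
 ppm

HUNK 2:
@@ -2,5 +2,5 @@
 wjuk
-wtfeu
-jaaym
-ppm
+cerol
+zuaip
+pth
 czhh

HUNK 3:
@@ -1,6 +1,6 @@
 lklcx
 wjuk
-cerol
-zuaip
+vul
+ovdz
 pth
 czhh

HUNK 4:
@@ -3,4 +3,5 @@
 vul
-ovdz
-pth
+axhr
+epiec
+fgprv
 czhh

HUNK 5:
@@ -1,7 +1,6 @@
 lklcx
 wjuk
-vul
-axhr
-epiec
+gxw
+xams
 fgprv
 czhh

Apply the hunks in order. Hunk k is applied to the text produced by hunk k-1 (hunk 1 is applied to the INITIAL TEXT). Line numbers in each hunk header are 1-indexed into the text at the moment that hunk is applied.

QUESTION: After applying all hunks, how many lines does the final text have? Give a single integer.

Answer: 6

Derivation:
Hunk 1: at line 3 remove [hluog] add [jaaym] -> 6 lines: lklcx wjuk wtfeu jaaym ppm czhh
Hunk 2: at line 2 remove [wtfeu,jaaym,ppm] add [cerol,zuaip,pth] -> 6 lines: lklcx wjuk cerol zuaip pth czhh
Hunk 3: at line 1 remove [cerol,zuaip] add [vul,ovdz] -> 6 lines: lklcx wjuk vul ovdz pth czhh
Hunk 4: at line 3 remove [ovdz,pth] add [axhr,epiec,fgprv] -> 7 lines: lklcx wjuk vul axhr epiec fgprv czhh
Hunk 5: at line 1 remove [vul,axhr,epiec] add [gxw,xams] -> 6 lines: lklcx wjuk gxw xams fgprv czhh
Final line count: 6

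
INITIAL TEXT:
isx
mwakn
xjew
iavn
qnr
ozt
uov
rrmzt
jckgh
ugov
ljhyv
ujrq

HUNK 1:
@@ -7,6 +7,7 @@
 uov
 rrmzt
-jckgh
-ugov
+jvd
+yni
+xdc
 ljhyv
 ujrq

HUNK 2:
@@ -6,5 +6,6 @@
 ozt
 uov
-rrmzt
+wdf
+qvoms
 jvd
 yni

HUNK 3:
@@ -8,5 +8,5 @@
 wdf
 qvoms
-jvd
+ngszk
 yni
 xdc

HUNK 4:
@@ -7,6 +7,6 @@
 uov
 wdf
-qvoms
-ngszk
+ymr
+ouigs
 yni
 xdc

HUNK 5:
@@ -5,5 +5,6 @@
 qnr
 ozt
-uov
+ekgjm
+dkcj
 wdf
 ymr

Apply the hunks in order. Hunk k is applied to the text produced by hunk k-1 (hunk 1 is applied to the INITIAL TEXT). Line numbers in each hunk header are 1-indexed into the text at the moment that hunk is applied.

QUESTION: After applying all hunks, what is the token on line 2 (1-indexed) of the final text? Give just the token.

Answer: mwakn

Derivation:
Hunk 1: at line 7 remove [jckgh,ugov] add [jvd,yni,xdc] -> 13 lines: isx mwakn xjew iavn qnr ozt uov rrmzt jvd yni xdc ljhyv ujrq
Hunk 2: at line 6 remove [rrmzt] add [wdf,qvoms] -> 14 lines: isx mwakn xjew iavn qnr ozt uov wdf qvoms jvd yni xdc ljhyv ujrq
Hunk 3: at line 8 remove [jvd] add [ngszk] -> 14 lines: isx mwakn xjew iavn qnr ozt uov wdf qvoms ngszk yni xdc ljhyv ujrq
Hunk 4: at line 7 remove [qvoms,ngszk] add [ymr,ouigs] -> 14 lines: isx mwakn xjew iavn qnr ozt uov wdf ymr ouigs yni xdc ljhyv ujrq
Hunk 5: at line 5 remove [uov] add [ekgjm,dkcj] -> 15 lines: isx mwakn xjew iavn qnr ozt ekgjm dkcj wdf ymr ouigs yni xdc ljhyv ujrq
Final line 2: mwakn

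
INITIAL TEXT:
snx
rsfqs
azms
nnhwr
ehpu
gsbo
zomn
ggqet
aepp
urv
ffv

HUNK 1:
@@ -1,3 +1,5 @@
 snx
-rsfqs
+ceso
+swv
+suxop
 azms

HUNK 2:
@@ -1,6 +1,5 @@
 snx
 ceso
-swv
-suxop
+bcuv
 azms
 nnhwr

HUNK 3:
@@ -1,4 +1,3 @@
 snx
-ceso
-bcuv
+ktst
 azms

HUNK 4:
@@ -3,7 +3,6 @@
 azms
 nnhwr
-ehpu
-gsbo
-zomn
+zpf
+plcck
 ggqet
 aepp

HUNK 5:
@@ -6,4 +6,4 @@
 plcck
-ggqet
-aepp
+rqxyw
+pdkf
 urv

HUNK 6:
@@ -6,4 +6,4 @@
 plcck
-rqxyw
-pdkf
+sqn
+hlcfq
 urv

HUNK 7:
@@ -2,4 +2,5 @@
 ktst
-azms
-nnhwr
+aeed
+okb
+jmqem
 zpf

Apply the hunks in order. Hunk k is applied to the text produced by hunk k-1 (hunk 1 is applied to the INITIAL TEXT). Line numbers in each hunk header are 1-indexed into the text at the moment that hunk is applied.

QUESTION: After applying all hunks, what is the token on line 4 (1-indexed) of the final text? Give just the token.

Answer: okb

Derivation:
Hunk 1: at line 1 remove [rsfqs] add [ceso,swv,suxop] -> 13 lines: snx ceso swv suxop azms nnhwr ehpu gsbo zomn ggqet aepp urv ffv
Hunk 2: at line 1 remove [swv,suxop] add [bcuv] -> 12 lines: snx ceso bcuv azms nnhwr ehpu gsbo zomn ggqet aepp urv ffv
Hunk 3: at line 1 remove [ceso,bcuv] add [ktst] -> 11 lines: snx ktst azms nnhwr ehpu gsbo zomn ggqet aepp urv ffv
Hunk 4: at line 3 remove [ehpu,gsbo,zomn] add [zpf,plcck] -> 10 lines: snx ktst azms nnhwr zpf plcck ggqet aepp urv ffv
Hunk 5: at line 6 remove [ggqet,aepp] add [rqxyw,pdkf] -> 10 lines: snx ktst azms nnhwr zpf plcck rqxyw pdkf urv ffv
Hunk 6: at line 6 remove [rqxyw,pdkf] add [sqn,hlcfq] -> 10 lines: snx ktst azms nnhwr zpf plcck sqn hlcfq urv ffv
Hunk 7: at line 2 remove [azms,nnhwr] add [aeed,okb,jmqem] -> 11 lines: snx ktst aeed okb jmqem zpf plcck sqn hlcfq urv ffv
Final line 4: okb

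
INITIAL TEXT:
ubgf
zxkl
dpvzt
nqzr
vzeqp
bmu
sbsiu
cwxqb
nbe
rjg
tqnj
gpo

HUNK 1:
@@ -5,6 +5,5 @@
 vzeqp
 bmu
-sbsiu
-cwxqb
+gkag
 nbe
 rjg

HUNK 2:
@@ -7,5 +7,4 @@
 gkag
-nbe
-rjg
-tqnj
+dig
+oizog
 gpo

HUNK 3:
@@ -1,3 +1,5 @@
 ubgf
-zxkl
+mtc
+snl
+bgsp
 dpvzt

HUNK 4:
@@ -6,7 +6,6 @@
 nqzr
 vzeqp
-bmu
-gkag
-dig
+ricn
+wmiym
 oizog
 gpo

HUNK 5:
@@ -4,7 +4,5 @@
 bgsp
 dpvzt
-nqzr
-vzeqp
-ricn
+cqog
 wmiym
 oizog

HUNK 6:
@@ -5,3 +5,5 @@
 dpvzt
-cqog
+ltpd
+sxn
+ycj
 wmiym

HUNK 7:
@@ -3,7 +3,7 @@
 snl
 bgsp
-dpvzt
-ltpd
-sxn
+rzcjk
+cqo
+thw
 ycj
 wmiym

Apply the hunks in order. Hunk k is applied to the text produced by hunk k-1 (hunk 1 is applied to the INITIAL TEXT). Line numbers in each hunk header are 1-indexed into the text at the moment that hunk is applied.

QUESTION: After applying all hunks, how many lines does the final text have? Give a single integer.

Hunk 1: at line 5 remove [sbsiu,cwxqb] add [gkag] -> 11 lines: ubgf zxkl dpvzt nqzr vzeqp bmu gkag nbe rjg tqnj gpo
Hunk 2: at line 7 remove [nbe,rjg,tqnj] add [dig,oizog] -> 10 lines: ubgf zxkl dpvzt nqzr vzeqp bmu gkag dig oizog gpo
Hunk 3: at line 1 remove [zxkl] add [mtc,snl,bgsp] -> 12 lines: ubgf mtc snl bgsp dpvzt nqzr vzeqp bmu gkag dig oizog gpo
Hunk 4: at line 6 remove [bmu,gkag,dig] add [ricn,wmiym] -> 11 lines: ubgf mtc snl bgsp dpvzt nqzr vzeqp ricn wmiym oizog gpo
Hunk 5: at line 4 remove [nqzr,vzeqp,ricn] add [cqog] -> 9 lines: ubgf mtc snl bgsp dpvzt cqog wmiym oizog gpo
Hunk 6: at line 5 remove [cqog] add [ltpd,sxn,ycj] -> 11 lines: ubgf mtc snl bgsp dpvzt ltpd sxn ycj wmiym oizog gpo
Hunk 7: at line 3 remove [dpvzt,ltpd,sxn] add [rzcjk,cqo,thw] -> 11 lines: ubgf mtc snl bgsp rzcjk cqo thw ycj wmiym oizog gpo
Final line count: 11

Answer: 11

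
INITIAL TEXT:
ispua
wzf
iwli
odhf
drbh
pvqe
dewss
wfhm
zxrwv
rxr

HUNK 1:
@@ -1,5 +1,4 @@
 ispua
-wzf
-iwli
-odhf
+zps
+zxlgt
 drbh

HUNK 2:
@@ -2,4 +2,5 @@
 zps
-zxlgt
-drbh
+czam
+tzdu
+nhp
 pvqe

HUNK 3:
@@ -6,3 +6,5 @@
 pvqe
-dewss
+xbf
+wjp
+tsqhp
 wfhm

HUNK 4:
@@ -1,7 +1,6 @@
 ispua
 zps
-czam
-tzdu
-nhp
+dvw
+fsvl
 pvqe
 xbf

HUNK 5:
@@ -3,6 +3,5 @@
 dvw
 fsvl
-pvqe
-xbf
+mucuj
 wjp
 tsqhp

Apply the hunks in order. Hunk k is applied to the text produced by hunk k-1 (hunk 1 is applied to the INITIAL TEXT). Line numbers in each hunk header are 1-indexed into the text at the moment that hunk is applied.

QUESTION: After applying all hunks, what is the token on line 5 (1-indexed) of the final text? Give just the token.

Answer: mucuj

Derivation:
Hunk 1: at line 1 remove [wzf,iwli,odhf] add [zps,zxlgt] -> 9 lines: ispua zps zxlgt drbh pvqe dewss wfhm zxrwv rxr
Hunk 2: at line 2 remove [zxlgt,drbh] add [czam,tzdu,nhp] -> 10 lines: ispua zps czam tzdu nhp pvqe dewss wfhm zxrwv rxr
Hunk 3: at line 6 remove [dewss] add [xbf,wjp,tsqhp] -> 12 lines: ispua zps czam tzdu nhp pvqe xbf wjp tsqhp wfhm zxrwv rxr
Hunk 4: at line 1 remove [czam,tzdu,nhp] add [dvw,fsvl] -> 11 lines: ispua zps dvw fsvl pvqe xbf wjp tsqhp wfhm zxrwv rxr
Hunk 5: at line 3 remove [pvqe,xbf] add [mucuj] -> 10 lines: ispua zps dvw fsvl mucuj wjp tsqhp wfhm zxrwv rxr
Final line 5: mucuj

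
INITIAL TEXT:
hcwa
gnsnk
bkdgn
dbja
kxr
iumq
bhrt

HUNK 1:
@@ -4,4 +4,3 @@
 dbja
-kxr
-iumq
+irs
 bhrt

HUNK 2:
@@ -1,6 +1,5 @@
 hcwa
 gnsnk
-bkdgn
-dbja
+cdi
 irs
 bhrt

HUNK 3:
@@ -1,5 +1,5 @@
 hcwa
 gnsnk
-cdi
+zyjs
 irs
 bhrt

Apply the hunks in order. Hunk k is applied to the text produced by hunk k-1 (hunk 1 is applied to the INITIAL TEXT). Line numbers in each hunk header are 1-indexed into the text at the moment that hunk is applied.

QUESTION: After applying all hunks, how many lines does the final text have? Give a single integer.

Hunk 1: at line 4 remove [kxr,iumq] add [irs] -> 6 lines: hcwa gnsnk bkdgn dbja irs bhrt
Hunk 2: at line 1 remove [bkdgn,dbja] add [cdi] -> 5 lines: hcwa gnsnk cdi irs bhrt
Hunk 3: at line 1 remove [cdi] add [zyjs] -> 5 lines: hcwa gnsnk zyjs irs bhrt
Final line count: 5

Answer: 5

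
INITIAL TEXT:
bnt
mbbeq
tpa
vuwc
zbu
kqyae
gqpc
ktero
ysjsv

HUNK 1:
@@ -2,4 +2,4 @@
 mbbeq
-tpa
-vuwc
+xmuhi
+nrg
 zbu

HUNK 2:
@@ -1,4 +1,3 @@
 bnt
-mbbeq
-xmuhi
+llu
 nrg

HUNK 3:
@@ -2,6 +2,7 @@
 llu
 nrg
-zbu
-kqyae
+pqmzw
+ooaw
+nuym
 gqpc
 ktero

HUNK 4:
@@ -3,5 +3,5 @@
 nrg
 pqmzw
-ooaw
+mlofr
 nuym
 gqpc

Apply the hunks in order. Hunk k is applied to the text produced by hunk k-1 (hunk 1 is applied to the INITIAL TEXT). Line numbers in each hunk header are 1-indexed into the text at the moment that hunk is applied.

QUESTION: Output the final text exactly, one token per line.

Hunk 1: at line 2 remove [tpa,vuwc] add [xmuhi,nrg] -> 9 lines: bnt mbbeq xmuhi nrg zbu kqyae gqpc ktero ysjsv
Hunk 2: at line 1 remove [mbbeq,xmuhi] add [llu] -> 8 lines: bnt llu nrg zbu kqyae gqpc ktero ysjsv
Hunk 3: at line 2 remove [zbu,kqyae] add [pqmzw,ooaw,nuym] -> 9 lines: bnt llu nrg pqmzw ooaw nuym gqpc ktero ysjsv
Hunk 4: at line 3 remove [ooaw] add [mlofr] -> 9 lines: bnt llu nrg pqmzw mlofr nuym gqpc ktero ysjsv

Answer: bnt
llu
nrg
pqmzw
mlofr
nuym
gqpc
ktero
ysjsv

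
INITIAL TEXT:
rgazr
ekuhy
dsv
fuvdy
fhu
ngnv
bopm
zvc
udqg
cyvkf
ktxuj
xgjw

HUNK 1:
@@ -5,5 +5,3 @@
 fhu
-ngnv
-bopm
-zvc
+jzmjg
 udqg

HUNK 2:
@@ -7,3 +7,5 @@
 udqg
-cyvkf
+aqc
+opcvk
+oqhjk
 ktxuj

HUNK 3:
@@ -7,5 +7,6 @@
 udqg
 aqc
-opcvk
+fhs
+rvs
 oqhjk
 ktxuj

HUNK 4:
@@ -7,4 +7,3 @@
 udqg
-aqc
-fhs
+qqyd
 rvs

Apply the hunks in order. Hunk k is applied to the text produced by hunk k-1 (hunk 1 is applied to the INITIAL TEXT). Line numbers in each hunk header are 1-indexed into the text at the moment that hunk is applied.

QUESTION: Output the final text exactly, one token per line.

Hunk 1: at line 5 remove [ngnv,bopm,zvc] add [jzmjg] -> 10 lines: rgazr ekuhy dsv fuvdy fhu jzmjg udqg cyvkf ktxuj xgjw
Hunk 2: at line 7 remove [cyvkf] add [aqc,opcvk,oqhjk] -> 12 lines: rgazr ekuhy dsv fuvdy fhu jzmjg udqg aqc opcvk oqhjk ktxuj xgjw
Hunk 3: at line 7 remove [opcvk] add [fhs,rvs] -> 13 lines: rgazr ekuhy dsv fuvdy fhu jzmjg udqg aqc fhs rvs oqhjk ktxuj xgjw
Hunk 4: at line 7 remove [aqc,fhs] add [qqyd] -> 12 lines: rgazr ekuhy dsv fuvdy fhu jzmjg udqg qqyd rvs oqhjk ktxuj xgjw

Answer: rgazr
ekuhy
dsv
fuvdy
fhu
jzmjg
udqg
qqyd
rvs
oqhjk
ktxuj
xgjw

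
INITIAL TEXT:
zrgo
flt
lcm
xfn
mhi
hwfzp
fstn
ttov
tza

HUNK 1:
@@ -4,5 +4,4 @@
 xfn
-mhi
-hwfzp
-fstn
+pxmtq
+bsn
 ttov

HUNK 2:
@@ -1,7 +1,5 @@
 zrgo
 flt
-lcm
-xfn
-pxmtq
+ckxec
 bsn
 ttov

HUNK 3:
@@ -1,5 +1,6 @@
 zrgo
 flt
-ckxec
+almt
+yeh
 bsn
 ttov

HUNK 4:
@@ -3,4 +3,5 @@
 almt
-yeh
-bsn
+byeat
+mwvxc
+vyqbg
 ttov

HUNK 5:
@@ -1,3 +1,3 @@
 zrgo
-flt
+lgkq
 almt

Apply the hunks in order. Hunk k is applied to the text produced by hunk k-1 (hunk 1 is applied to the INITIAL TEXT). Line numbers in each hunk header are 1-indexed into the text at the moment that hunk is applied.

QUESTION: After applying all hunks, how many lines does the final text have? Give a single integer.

Hunk 1: at line 4 remove [mhi,hwfzp,fstn] add [pxmtq,bsn] -> 8 lines: zrgo flt lcm xfn pxmtq bsn ttov tza
Hunk 2: at line 1 remove [lcm,xfn,pxmtq] add [ckxec] -> 6 lines: zrgo flt ckxec bsn ttov tza
Hunk 3: at line 1 remove [ckxec] add [almt,yeh] -> 7 lines: zrgo flt almt yeh bsn ttov tza
Hunk 4: at line 3 remove [yeh,bsn] add [byeat,mwvxc,vyqbg] -> 8 lines: zrgo flt almt byeat mwvxc vyqbg ttov tza
Hunk 5: at line 1 remove [flt] add [lgkq] -> 8 lines: zrgo lgkq almt byeat mwvxc vyqbg ttov tza
Final line count: 8

Answer: 8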